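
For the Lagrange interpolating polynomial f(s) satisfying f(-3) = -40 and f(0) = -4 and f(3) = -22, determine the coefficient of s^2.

-3

Build the Lagrange basis polynomials:
L_0(s) = s(s - 3) / [18] = (1/18)s^2 - (1/6)s
L_1(s) = (s + 3)(s - 3) / [-9] = -(1/9)s^2 + 1
L_2(s) = (s + 3)s / [18] = (1/18)s^2 + (1/6)s
f(s) = (-40)·L_0 + (-4)·L_1 + (-22)·L_2
Only the coefficient of s^2 is needed; take it from each L_i and combine:
(-40)·(1/18) + (-4)·(-1/9) + (-22)·(1/18) = -3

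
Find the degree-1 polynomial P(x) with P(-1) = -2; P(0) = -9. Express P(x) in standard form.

L_0(x) = x / [-1] = -x
L_1(x) = (x + 1) / [1] = x + 1
P(x) = (-2)·L_0 + (-9)·L_1
  (-2)·L_0(x) = 2x
  (-9)·L_1(x) = -9x - 9
Adding term by term: -7x - 9

P(x) = -7x - 9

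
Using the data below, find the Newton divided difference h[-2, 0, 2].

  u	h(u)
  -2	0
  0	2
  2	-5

h[-2,0] = (2 - 0) / (0 - (-2)) = 1
h[0,2] = (-5 - 2) / (2 - 0) = -7/2
h[-2,0,2] = (-7/2 - 1) / (2 - (-2)) = -9/8

-9/8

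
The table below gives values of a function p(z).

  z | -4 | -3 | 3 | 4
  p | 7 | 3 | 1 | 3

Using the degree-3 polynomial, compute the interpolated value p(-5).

87/7

Using Newton's divided-difference form:
p[-4,-3] = (3 - 7) / (-3 - (-4)) = -4
p[-3,3] = (1 - 3) / (3 - (-3)) = -1/3
p[3,4] = (3 - 1) / (4 - 3) = 2
p[-4,-3,3] = (-1/3 - (-4)) / (3 - (-4)) = 11/21
p[-3,3,4] = (2 - (-1/3)) / (4 - (-3)) = 1/3
p[-4,-3,3,4] = (1/3 - 11/21) / (4 - (-4)) = -1/42
p(-5) = 7 + (-4)·(-1) + (11/21)·(-1)·(-2) + (-1/42)·(-1)·(-2)·(-8) = 87/7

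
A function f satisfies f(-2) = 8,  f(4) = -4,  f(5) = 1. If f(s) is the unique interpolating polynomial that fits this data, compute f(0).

-4

Evaluate each Lagrange basis at s = 0:
L_0(0) = (-4)·(-5)/[(-6)·(-7)] = 10/21
L_1(0) = (2)·(-5)/[(6)·(-1)] = 5/3
L_2(0) = (2)·(-4)/[(7)·(1)] = -8/7
Sum: 8·(10/21) + (-4)·(5/3) + 1·(-8/7) = -4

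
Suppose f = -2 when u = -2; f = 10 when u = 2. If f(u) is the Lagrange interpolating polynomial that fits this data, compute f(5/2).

23/2

Evaluate each Lagrange basis at u = 5/2:
L_0(5/2) = (1/2)/[(-4)] = -1/8
L_1(5/2) = (9/2)/[(4)] = 9/8
Sum: (-2)·(-1/8) + 10·(9/8) = 23/2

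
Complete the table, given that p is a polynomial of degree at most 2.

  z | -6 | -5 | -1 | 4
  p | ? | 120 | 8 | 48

168

The 3 known values determine p uniquely (degree ≤ 2).
Evaluate each Lagrange basis at z = -6:
L_0(-6) = (-5)·(-10)/[(-4)·(-9)] = 25/18
L_1(-6) = (-1)·(-10)/[(4)·(-5)] = -1/2
L_2(-6) = (-1)·(-5)/[(9)·(5)] = 1/9
Sum: 120·(25/18) + 8·(-1/2) + 48·(1/9) = 168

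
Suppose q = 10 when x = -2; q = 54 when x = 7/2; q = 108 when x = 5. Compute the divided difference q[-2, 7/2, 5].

4

q[-2,7/2] = (54 - 10) / (7/2 - (-2)) = 8
q[7/2,5] = (108 - 54) / (5 - 7/2) = 36
q[-2,7/2,5] = (36 - 8) / (5 - (-2)) = 4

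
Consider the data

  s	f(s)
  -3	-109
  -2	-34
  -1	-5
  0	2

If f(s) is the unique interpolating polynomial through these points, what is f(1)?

11

Evaluate each Lagrange basis at s = 1:
L_0(1) = (3)·(2)·(1)/[(-1)·(-2)·(-3)] = -1
L_1(1) = (4)·(2)·(1)/[(1)·(-1)·(-2)] = 4
L_2(1) = (4)·(3)·(1)/[(2)·(1)·(-1)] = -6
L_3(1) = (4)·(3)·(2)/[(3)·(2)·(1)] = 4
Sum: (-109)·(-1) + (-34)·(4) + (-5)·(-6) + 2·(4) = 11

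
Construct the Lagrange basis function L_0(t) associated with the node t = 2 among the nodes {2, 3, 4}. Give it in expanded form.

L_0(t) = (t - 3)(t - 4) / [(-1)·(-2)]
       = (t^2 - 7t + 12) / (2)

L_0(t) = (1/2)t^2 - (7/2)t + 6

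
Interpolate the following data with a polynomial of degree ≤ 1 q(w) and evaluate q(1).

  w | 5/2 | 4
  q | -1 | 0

-2

Evaluate each Lagrange basis at w = 1:
L_0(1) = (-3)/[(-3/2)] = 2
L_1(1) = (-3/2)/[(3/2)] = -1
Sum: (-1)·(2) + 0 = -2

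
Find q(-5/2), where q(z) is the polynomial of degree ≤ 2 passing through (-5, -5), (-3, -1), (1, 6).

-5/96

Evaluate each Lagrange basis at z = -5/2:
L_0(-5/2) = (1/2)·(-7/2)/[(-2)·(-6)] = -7/48
L_1(-5/2) = (5/2)·(-7/2)/[(2)·(-4)] = 35/32
L_2(-5/2) = (5/2)·(1/2)/[(6)·(4)] = 5/96
Sum: (-5)·(-7/48) + (-1)·(35/32) + 6·(5/96) = -5/96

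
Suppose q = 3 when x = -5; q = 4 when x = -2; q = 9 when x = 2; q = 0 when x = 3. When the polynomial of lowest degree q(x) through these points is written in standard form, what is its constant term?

80/7

Build the Lagrange basis polynomials:
L_0(x) = (x + 2)(x - 2)(x - 3) / [-168] = -(1/168)x^3 + (1/56)x^2 + (1/42)x - 1/14
L_1(x) = (x + 5)(x - 2)(x - 3) / [60] = (1/60)x^3 - (19/60)x + 1/2
L_2(x) = (x + 5)(x + 2)(x - 3) / [-28] = -(1/28)x^3 - (1/7)x^2 + (11/28)x + 15/14
L_3(x) = (x + 5)(x + 2)(x - 2) / [40] = (1/40)x^3 + (1/8)x^2 - (1/10)x - 1/2
q(x) = 3·L_0 + 4·L_1 + 9·L_2 + 0·L_3
Only the constant term is needed; take it from each L_i and combine:
3·(-1/14) + 4·(1/2) + 9·(15/14) + 0·(-1/2) = 80/7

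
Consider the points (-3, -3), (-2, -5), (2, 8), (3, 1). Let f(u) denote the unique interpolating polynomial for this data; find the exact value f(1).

Evaluate each Lagrange basis at u = 1:
L_0(1) = (3)·(-1)·(-2)/[(-1)·(-5)·(-6)] = -1/5
L_1(1) = (4)·(-1)·(-2)/[(1)·(-4)·(-5)] = 2/5
L_2(1) = (4)·(3)·(-2)/[(5)·(4)·(-1)] = 6/5
L_3(1) = (4)·(3)·(-1)/[(6)·(5)·(1)] = -2/5
Sum: (-3)·(-1/5) + (-5)·(2/5) + 8·(6/5) + 1·(-2/5) = 39/5

39/5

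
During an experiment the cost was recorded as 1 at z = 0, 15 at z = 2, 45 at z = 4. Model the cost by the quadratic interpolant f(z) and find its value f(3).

Evaluate each Lagrange basis at z = 3:
L_0(3) = (1)·(-1)/[(-2)·(-4)] = -1/8
L_1(3) = (3)·(-1)/[(2)·(-2)] = 3/4
L_2(3) = (3)·(1)/[(4)·(2)] = 3/8
Sum: 1·(-1/8) + 15·(3/4) + 45·(3/8) = 28

28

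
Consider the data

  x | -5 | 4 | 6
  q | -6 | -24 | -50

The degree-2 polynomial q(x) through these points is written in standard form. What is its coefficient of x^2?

Build the Lagrange basis polynomials:
L_0(x) = (x - 4)(x - 6) / [99] = (1/99)x^2 - (10/99)x + 8/33
L_1(x) = (x + 5)(x - 6) / [-18] = -(1/18)x^2 + (1/18)x + 5/3
L_2(x) = (x + 5)(x - 4) / [22] = (1/22)x^2 + (1/22)x - 10/11
q(x) = (-6)·L_0 + (-24)·L_1 + (-50)·L_2
Only the coefficient of x^2 is needed; take it from each L_i and combine:
(-6)·(1/99) + (-24)·(-1/18) + (-50)·(1/22) = -1

-1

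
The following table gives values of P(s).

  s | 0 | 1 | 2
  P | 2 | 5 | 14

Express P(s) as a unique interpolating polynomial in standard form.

L_0(s) = (s - 1)(s - 2) / [2] = (1/2)s^2 - (3/2)s + 1
L_1(s) = s(s - 2) / [-1] = -s^2 + 2s
L_2(s) = s(s - 1) / [2] = (1/2)s^2 - (1/2)s
P(s) = 2·L_0 + 5·L_1 + 14·L_2
  2·L_0(s) = s^2 - 3s + 2
  5·L_1(s) = -5s^2 + 10s
  14·L_2(s) = 7s^2 - 7s
Adding term by term: 3s^2 + 2

P(s) = 3s^2 + 2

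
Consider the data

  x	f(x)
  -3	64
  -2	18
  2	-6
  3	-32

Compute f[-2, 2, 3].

-4

f[-2,2] = (-6 - 18) / (2 - (-2)) = -6
f[2,3] = (-32 - (-6)) / (3 - 2) = -26
f[-2,2,3] = (-26 - (-6)) / (3 - (-2)) = -4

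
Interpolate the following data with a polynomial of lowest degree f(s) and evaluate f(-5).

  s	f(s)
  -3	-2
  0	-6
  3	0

56/9

L_0(-5) = (-5)·(-8)/[(-3)·(-6)] = 20/9
L_1(-5) = (-2)·(-8)/[(3)·(-3)] = -16/9
L_2(-5) = (-2)·(-5)/[(6)·(3)] = 5/9
Sum: (-2)·(20/9) + (-6)·(-16/9) + 0 = 56/9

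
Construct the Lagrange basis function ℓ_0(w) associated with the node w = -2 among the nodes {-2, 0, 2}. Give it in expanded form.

ℓ_0(w) = (1/8)w^2 - (1/4)w

ℓ_0(w) = w(w - 2) / [(-2)·(-4)]
       = (w^2 - 2w) / (8)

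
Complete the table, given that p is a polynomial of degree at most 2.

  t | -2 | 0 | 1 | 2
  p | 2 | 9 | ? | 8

The 3 known values determine p uniquely (degree ≤ 2).
Evaluate each Lagrange basis at t = 1:
L_0(1) = (1)·(-1)/[(-2)·(-4)] = -1/8
L_1(1) = (3)·(-1)/[(2)·(-2)] = 3/4
L_2(1) = (3)·(1)/[(4)·(2)] = 3/8
Sum: 2·(-1/8) + 9·(3/4) + 8·(3/8) = 19/2

19/2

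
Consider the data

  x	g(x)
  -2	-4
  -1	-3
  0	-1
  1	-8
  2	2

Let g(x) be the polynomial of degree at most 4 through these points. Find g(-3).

42

L_0(-3) = (-2)·(-3)·(-4)·(-5)/[(-1)·(-2)·(-3)·(-4)] = 5
L_1(-3) = (-1)·(-3)·(-4)·(-5)/[(1)·(-1)·(-2)·(-3)] = -10
L_2(-3) = (-1)·(-2)·(-4)·(-5)/[(2)·(1)·(-1)·(-2)] = 10
L_3(-3) = (-1)·(-2)·(-3)·(-5)/[(3)·(2)·(1)·(-1)] = -5
L_4(-3) = (-1)·(-2)·(-3)·(-4)/[(4)·(3)·(2)·(1)] = 1
Sum: (-4)·(5) + (-3)·(-10) + (-1)·(10) + (-8)·(-5) + 2·(1) = 42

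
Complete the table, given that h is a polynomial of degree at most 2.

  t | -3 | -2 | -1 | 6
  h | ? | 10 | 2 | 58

22

The 3 known values determine h uniquely (degree ≤ 2).
L_0(-3) = (-2)·(-9)/[(-1)·(-8)] = 9/4
L_1(-3) = (-1)·(-9)/[(1)·(-7)] = -9/7
L_2(-3) = (-1)·(-2)/[(8)·(7)] = 1/28
Sum: 10·(9/4) + 2·(-9/7) + 58·(1/28) = 22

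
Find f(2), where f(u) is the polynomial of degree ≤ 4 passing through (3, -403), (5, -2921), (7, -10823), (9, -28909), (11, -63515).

-83

Using Newton's divided-difference form:
f[3,5] = (-2921 - (-403)) / (5 - 3) = -1259
f[5,7] = (-10823 - (-2921)) / (7 - 5) = -3951
f[7,9] = (-28909 - (-10823)) / (9 - 7) = -9043
f[9,11] = (-63515 - (-28909)) / (11 - 9) = -17303
f[3,5,7] = (-3951 - (-1259)) / (7 - 3) = -673
f[5,7,9] = (-9043 - (-3951)) / (9 - 5) = -1273
f[7,9,11] = (-17303 - (-9043)) / (11 - 7) = -2065
f[3,5,7,9] = (-1273 - (-673)) / (9 - 3) = -100
f[5,7,9,11] = (-2065 - (-1273)) / (11 - 5) = -132
f[3,5,7,9,11] = (-132 - (-100)) / (11 - 3) = -4
f(2) = -403 + (-1259)·(-1) + (-673)·(-1)·(-3) + (-100)·(-1)·(-3)·(-5) + (-4)·(-1)·(-3)·(-5)·(-7) = -83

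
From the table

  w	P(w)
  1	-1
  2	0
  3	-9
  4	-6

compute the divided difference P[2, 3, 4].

6

P[2,3] = (-9 - 0) / (3 - 2) = -9
P[3,4] = (-6 - (-9)) / (4 - 3) = 3
P[2,3,4] = (3 - (-9)) / (4 - 2) = 6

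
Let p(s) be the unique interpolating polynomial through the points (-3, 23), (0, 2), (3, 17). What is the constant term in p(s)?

L_0(s) = s(s - 3) / [18] = (1/18)s^2 - (1/6)s
L_1(s) = (s + 3)(s - 3) / [-9] = -(1/9)s^2 + 1
L_2(s) = (s + 3)s / [18] = (1/18)s^2 + (1/6)s
p(s) = 23·L_0 + 2·L_1 + 17·L_2
Only the constant term is needed; take it from each L_i and combine:
23·(0) + 2·(1) + 17·(0) = 2

2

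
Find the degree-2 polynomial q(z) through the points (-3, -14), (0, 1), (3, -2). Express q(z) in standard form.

q(z) = -z^2 + 2z + 1

Build the Lagrange basis polynomials:
L_0(z) = z(z - 3) / [18] = (1/18)z^2 - (1/6)z
L_1(z) = (z + 3)(z - 3) / [-9] = -(1/9)z^2 + 1
L_2(z) = (z + 3)z / [18] = (1/18)z^2 + (1/6)z
q(z) = (-14)·L_0 + 1·L_1 + (-2)·L_2
  (-14)·L_0(z) = -(7/9)z^2 + (7/3)z
  1·L_1(z) = -(1/9)z^2 + 1
  (-2)·L_2(z) = -(1/9)z^2 - (1/3)z
Adding term by term: -z^2 + 2z + 1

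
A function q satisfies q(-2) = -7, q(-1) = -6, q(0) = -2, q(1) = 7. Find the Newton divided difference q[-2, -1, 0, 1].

q[-2,-1] = (-6 - (-7)) / (-1 - (-2)) = 1
q[-1,0] = (-2 - (-6)) / (0 - (-1)) = 4
q[0,1] = (7 - (-2)) / (1 - 0) = 9
q[-2,-1,0] = (4 - 1) / (0 - (-2)) = 3/2
q[-1,0,1] = (9 - 4) / (1 - (-1)) = 5/2
q[-2,-1,0,1] = (5/2 - 3/2) / (1 - (-2)) = 1/3

1/3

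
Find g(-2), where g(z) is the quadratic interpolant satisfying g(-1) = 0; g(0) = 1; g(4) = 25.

L_0(-2) = (-2)·(-6)/[(-1)·(-5)] = 12/5
L_1(-2) = (-1)·(-6)/[(1)·(-4)] = -3/2
L_2(-2) = (-1)·(-2)/[(5)·(4)] = 1/10
Sum: 0 + 1·(-3/2) + 25·(1/10) = 1

1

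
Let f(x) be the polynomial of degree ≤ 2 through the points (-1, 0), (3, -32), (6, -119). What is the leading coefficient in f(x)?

-3

The leading coefficient equals the top divided difference f[-1,3,6].
f[-1,3] = (-32 - 0) / (3 - (-1)) = -8
f[3,6] = (-119 - (-32)) / (6 - 3) = -29
f[-1,3,6] = (-29 - (-8)) / (6 - (-1)) = -3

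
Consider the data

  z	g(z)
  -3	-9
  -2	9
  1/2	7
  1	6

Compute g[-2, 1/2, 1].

g[-2,1/2] = (7 - 9) / (1/2 - (-2)) = -4/5
g[1/2,1] = (6 - 7) / (1 - 1/2) = -2
g[-2,1/2,1] = (-2 - (-4/5)) / (1 - (-2)) = -2/5

-2/5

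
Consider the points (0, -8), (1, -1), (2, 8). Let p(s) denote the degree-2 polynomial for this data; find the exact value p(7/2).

101/4

Using Newton's divided-difference form:
p[0,1] = (-1 - (-8)) / (1 - 0) = 7
p[1,2] = (8 - (-1)) / (2 - 1) = 9
p[0,1,2] = (9 - 7) / (2 - 0) = 1
p(7/2) = -8 + 7·(7/2) + 1·(7/2)·(5/2) = 101/4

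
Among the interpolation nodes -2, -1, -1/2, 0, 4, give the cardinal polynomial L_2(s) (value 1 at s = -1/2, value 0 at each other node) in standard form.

L_2(s) = (16/27)s^4 - (16/27)s^3 - (160/27)s^2 - (128/27)s

L_2(s) = (s + 2)(s + 1)s(s - 4) / [(3/2)·(1/2)·(-1/2)·(-9/2)]
       = (s^4 - s^3 - 10s^2 - 8s) / (27/16)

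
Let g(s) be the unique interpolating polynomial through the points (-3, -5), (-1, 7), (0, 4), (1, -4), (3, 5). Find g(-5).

Using Newton's divided-difference form:
g[-3,-1] = (7 - (-5)) / (-1 - (-3)) = 6
g[-1,0] = (4 - 7) / (0 - (-1)) = -3
g[0,1] = (-4 - 4) / (1 - 0) = -8
g[1,3] = (5 - (-4)) / (3 - 1) = 9/2
g[-3,-1,0] = (-3 - 6) / (0 - (-3)) = -3
g[-1,0,1] = (-8 - (-3)) / (1 - (-1)) = -5/2
g[0,1,3] = (9/2 - (-8)) / (3 - 0) = 25/6
g[-3,-1,0,1] = (-5/2 - (-3)) / (1 - (-3)) = 1/8
g[-1,0,1,3] = (25/6 - (-5/2)) / (3 - (-1)) = 5/3
g[-3,-1,0,1,3] = (5/3 - 1/8) / (3 - (-3)) = 37/144
g(-5) = -5 + 6·(-2) + (-3)·(-2)·(-4) + (1/8)·(-2)·(-4)·(-5) + (37/144)·(-2)·(-4)·(-5)·(-6) = 47/3

47/3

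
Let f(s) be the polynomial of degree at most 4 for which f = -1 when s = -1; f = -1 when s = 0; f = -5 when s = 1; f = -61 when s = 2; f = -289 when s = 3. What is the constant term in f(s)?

Build the Lagrange basis polynomials:
L_0(s) = s(s - 1)(s - 2)(s - 3) / [24] = (1/24)s^4 - (1/4)s^3 + (11/24)s^2 - (1/4)s
L_1(s) = (s + 1)(s - 1)(s - 2)(s - 3) / [-6] = -(1/6)s^4 + (5/6)s^3 - (5/6)s^2 - (5/6)s + 1
L_2(s) = (s + 1)s(s - 2)(s - 3) / [4] = (1/4)s^4 - s^3 + (1/4)s^2 + (3/2)s
L_3(s) = (s + 1)s(s - 1)(s - 3) / [-6] = -(1/6)s^4 + (1/2)s^3 + (1/6)s^2 - (1/2)s
L_4(s) = (s + 1)s(s - 1)(s - 2) / [24] = (1/24)s^4 - (1/12)s^3 - (1/24)s^2 + (1/12)s
f(s) = (-1)·L_0 + (-1)·L_1 + (-5)·L_2 + (-61)·L_3 + (-289)·L_4
Only the constant term is needed; take it from each L_i and combine:
(-1)·(0) + (-1)·(1) + (-5)·(0) + (-61)·(0) + (-289)·(0) = -1

-1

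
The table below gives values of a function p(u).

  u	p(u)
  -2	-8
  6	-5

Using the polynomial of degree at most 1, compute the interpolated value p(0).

Evaluate each Lagrange basis at u = 0:
L_0(0) = (-6)/[(-8)] = 3/4
L_1(0) = (2)/[(8)] = 1/4
Sum: (-8)·(3/4) + (-5)·(1/4) = -29/4

-29/4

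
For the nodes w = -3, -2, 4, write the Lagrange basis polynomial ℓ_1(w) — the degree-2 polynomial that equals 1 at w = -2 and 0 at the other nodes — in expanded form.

ℓ_1(w) = -(1/6)w^2 + (1/6)w + 2

ℓ_1(w) = (w + 3)(w - 4) / [(1)·(-6)]
       = (w^2 - w - 12) / (-6)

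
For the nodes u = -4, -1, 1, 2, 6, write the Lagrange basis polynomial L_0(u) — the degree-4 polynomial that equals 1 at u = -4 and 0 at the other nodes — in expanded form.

L_0(u) = (u + 1)(u - 1)(u - 2)(u - 6) / [(-3)·(-5)·(-6)·(-10)]
       = (u^4 - 8u^3 + 11u^2 + 8u - 12) / (900)

L_0(u) = (1/900)u^4 - (2/225)u^3 + (11/900)u^2 + (2/225)u - 1/75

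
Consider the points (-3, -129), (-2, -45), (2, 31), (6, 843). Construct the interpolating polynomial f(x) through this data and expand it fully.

Build the Lagrange basis polynomials:
L_0(x) = (x + 2)(x - 2)(x - 6) / [-45] = -(1/45)x^3 + (2/15)x^2 + (4/45)x - 8/15
L_1(x) = (x + 3)(x - 2)(x - 6) / [32] = (1/32)x^3 - (5/32)x^2 - (3/8)x + 9/8
L_2(x) = (x + 3)(x + 2)(x - 6) / [-80] = -(1/80)x^3 + (1/80)x^2 + (3/10)x + 9/20
L_3(x) = (x + 3)(x + 2)(x - 2) / [288] = (1/288)x^3 + (1/96)x^2 - (1/72)x - 1/24
f(x) = (-129)·L_0 + (-45)·L_1 + 31·L_2 + 843·L_3
  (-129)·L_0(x) = (43/15)x^3 - (86/5)x^2 - (172/15)x + 344/5
  (-45)·L_1(x) = -(45/32)x^3 + (225/32)x^2 + (135/8)x - 405/8
  31·L_2(x) = -(31/80)x^3 + (31/80)x^2 + (93/10)x + 279/20
  843·L_3(x) = (281/96)x^3 + (281/32)x^2 - (281/24)x - 281/8
Adding term by term: 4x^3 - x^2 + 3x - 3

f(x) = 4x^3 - x^2 + 3x - 3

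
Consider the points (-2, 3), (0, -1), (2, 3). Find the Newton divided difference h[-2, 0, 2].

1

h[-2,0] = (-1 - 3) / (0 - (-2)) = -2
h[0,2] = (3 - (-1)) / (2 - 0) = 2
h[-2,0,2] = (2 - (-2)) / (2 - (-2)) = 1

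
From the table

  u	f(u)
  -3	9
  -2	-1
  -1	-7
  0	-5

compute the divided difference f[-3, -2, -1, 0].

f[-3,-2] = (-1 - 9) / (-2 - (-3)) = -10
f[-2,-1] = (-7 - (-1)) / (-1 - (-2)) = -6
f[-1,0] = (-5 - (-7)) / (0 - (-1)) = 2
f[-3,-2,-1] = (-6 - (-10)) / (-1 - (-3)) = 2
f[-2,-1,0] = (2 - (-6)) / (0 - (-2)) = 4
f[-3,-2,-1,0] = (4 - 2) / (0 - (-3)) = 2/3

2/3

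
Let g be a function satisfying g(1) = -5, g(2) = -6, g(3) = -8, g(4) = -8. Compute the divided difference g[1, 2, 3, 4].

g[1,2] = (-6 - (-5)) / (2 - 1) = -1
g[2,3] = (-8 - (-6)) / (3 - 2) = -2
g[3,4] = (-8 - (-8)) / (4 - 3) = 0
g[1,2,3] = (-2 - (-1)) / (3 - 1) = -1/2
g[2,3,4] = (0 - (-2)) / (4 - 2) = 1
g[1,2,3,4] = (1 - (-1/2)) / (4 - 1) = 1/2

1/2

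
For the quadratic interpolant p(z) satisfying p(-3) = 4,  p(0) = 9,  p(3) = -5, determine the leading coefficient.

-19/18

L_0(z) = z(z - 3) / [18] = (1/18)z^2 - (1/6)z
L_1(z) = (z + 3)(z - 3) / [-9] = -(1/9)z^2 + 1
L_2(z) = (z + 3)z / [18] = (1/18)z^2 + (1/6)z
p(z) = 4·L_0 + 9·L_1 + (-5)·L_2
Only the coefficient of z^2 is needed; take it from each L_i and combine:
4·(1/18) + 9·(-1/9) + (-5)·(1/18) = -19/18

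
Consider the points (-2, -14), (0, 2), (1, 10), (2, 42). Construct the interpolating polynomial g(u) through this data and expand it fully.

g(u) = 3u^3 + 3u^2 + 2u + 2

Newton's divided differences:
g[-2,0] = (2 - (-14)) / (0 - (-2)) = 8
g[0,1] = (10 - 2) / (1 - 0) = 8
g[1,2] = (42 - 10) / (2 - 1) = 32
g[-2,0,1] = (8 - 8) / (1 - (-2)) = 0
g[0,1,2] = (32 - 8) / (2 - 0) = 12
g[-2,0,1,2] = (12 - 0) / (2 - (-2)) = 3
g(u) = -14 + 8·(u + 2) + 3·(u + 2)u(u - 1)
Expanding: g(u) = 3u^3 + 3u^2 + 2u + 2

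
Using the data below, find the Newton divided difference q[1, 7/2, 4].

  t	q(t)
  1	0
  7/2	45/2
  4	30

q[1,7/2] = (45/2 - 0) / (7/2 - 1) = 9
q[7/2,4] = (30 - 45/2) / (4 - 7/2) = 15
q[1,7/2,4] = (15 - 9) / (4 - 1) = 2

2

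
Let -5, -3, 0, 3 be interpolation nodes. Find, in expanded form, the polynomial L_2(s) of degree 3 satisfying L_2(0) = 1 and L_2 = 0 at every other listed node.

L_2(s) = -(1/45)s^3 - (1/9)s^2 + (1/5)s + 1

L_2(s) = (s + 5)(s + 3)(s - 3) / [(5)·(3)·(-3)]
       = (s^3 + 5s^2 - 9s - 45) / (-45)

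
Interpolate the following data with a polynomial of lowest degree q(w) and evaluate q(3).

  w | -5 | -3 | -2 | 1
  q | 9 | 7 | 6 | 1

-17/3

Using Newton's divided-difference form:
q[-5,-3] = (7 - 9) / (-3 - (-5)) = -1
q[-3,-2] = (6 - 7) / (-2 - (-3)) = -1
q[-2,1] = (1 - 6) / (1 - (-2)) = -5/3
q[-5,-3,-2] = (-1 - (-1)) / (-2 - (-5)) = 0
q[-3,-2,1] = (-5/3 - (-1)) / (1 - (-3)) = -1/6
q[-5,-3,-2,1] = (-1/6 - 0) / (1 - (-5)) = -1/36
q(3) = 9 + (-1)·(8) + 0·(8)·(6) + (-1/36)·(8)·(6)·(5) = -17/3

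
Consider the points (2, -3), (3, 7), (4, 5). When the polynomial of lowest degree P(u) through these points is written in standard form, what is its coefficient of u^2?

Build the Lagrange basis polynomials:
L_0(u) = (u - 3)(u - 4) / [2] = (1/2)u^2 - (7/2)u + 6
L_1(u) = (u - 2)(u - 4) / [-1] = -u^2 + 6u - 8
L_2(u) = (u - 2)(u - 3) / [2] = (1/2)u^2 - (5/2)u + 3
P(u) = (-3)·L_0 + 7·L_1 + 5·L_2
Only the coefficient of u^2 is needed; take it from each L_i and combine:
(-3)·(1/2) + 7·(-1) + 5·(1/2) = -6

-6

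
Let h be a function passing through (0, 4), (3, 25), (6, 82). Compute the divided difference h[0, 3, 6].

h[0,3] = (25 - 4) / (3 - 0) = 7
h[3,6] = (82 - 25) / (6 - 3) = 19
h[0,3,6] = (19 - 7) / (6 - 0) = 2

2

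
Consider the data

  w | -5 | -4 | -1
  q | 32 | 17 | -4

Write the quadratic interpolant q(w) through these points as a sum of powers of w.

q(w) = 2w^2 + 3w - 3

Build the Lagrange basis polynomials:
L_0(w) = (w + 4)(w + 1) / [4] = (1/4)w^2 + (5/4)w + 1
L_1(w) = (w + 5)(w + 1) / [-3] = -(1/3)w^2 - 2w - 5/3
L_2(w) = (w + 5)(w + 4) / [12] = (1/12)w^2 + (3/4)w + 5/3
q(w) = 32·L_0 + 17·L_1 + (-4)·L_2
  32·L_0(w) = 8w^2 + 40w + 32
  17·L_1(w) = -(17/3)w^2 - 34w - 85/3
  (-4)·L_2(w) = -(1/3)w^2 - 3w - 20/3
Adding term by term: 2w^2 + 3w - 3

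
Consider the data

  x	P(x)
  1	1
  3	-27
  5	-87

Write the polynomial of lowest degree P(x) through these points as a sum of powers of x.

P(x) = -4x^2 + 2x + 3

Build the Lagrange basis polynomials:
L_0(x) = (x - 3)(x - 5) / [8] = (1/8)x^2 - x + 15/8
L_1(x) = (x - 1)(x - 5) / [-4] = -(1/4)x^2 + (3/2)x - 5/4
L_2(x) = (x - 1)(x - 3) / [8] = (1/8)x^2 - (1/2)x + 3/8
P(x) = 1·L_0 + (-27)·L_1 + (-87)·L_2
  1·L_0(x) = (1/8)x^2 - x + 15/8
  (-27)·L_1(x) = (27/4)x^2 - (81/2)x + 135/4
  (-87)·L_2(x) = -(87/8)x^2 + (87/2)x - 261/8
Adding term by term: -4x^2 + 2x + 3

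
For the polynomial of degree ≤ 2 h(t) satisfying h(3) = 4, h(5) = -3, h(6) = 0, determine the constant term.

47

Build the Lagrange basis polynomials:
L_0(t) = (t - 5)(t - 6) / [6] = (1/6)t^2 - (11/6)t + 5
L_1(t) = (t - 3)(t - 6) / [-2] = -(1/2)t^2 + (9/2)t - 9
L_2(t) = (t - 3)(t - 5) / [3] = (1/3)t^2 - (8/3)t + 5
h(t) = 4·L_0 + (-3)·L_1 + 0·L_2
Only the constant term is needed; take it from each L_i and combine:
4·(5) + (-3)·(-9) + 0·(5) = 47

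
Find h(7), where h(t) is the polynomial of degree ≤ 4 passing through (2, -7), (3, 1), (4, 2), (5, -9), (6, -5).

Using Newton's divided-difference form:
h[2,3] = (1 - (-7)) / (3 - 2) = 8
h[3,4] = (2 - 1) / (4 - 3) = 1
h[4,5] = (-9 - 2) / (5 - 4) = -11
h[5,6] = (-5 - (-9)) / (6 - 5) = 4
h[2,3,4] = (1 - 8) / (4 - 2) = -7/2
h[3,4,5] = (-11 - 1) / (5 - 3) = -6
h[4,5,6] = (4 - (-11)) / (6 - 4) = 15/2
h[2,3,4,5] = (-6 - (-7/2)) / (5 - 2) = -5/6
h[3,4,5,6] = (15/2 - (-6)) / (6 - 3) = 9/2
h[2,3,4,5,6] = (9/2 - (-5/6)) / (6 - 2) = 4/3
h(7) = -7 + 8·(5) + (-7/2)·(5)·(4) + (-5/6)·(5)·(4)·(3) + (4/3)·(5)·(4)·(3)·(2) = 73

73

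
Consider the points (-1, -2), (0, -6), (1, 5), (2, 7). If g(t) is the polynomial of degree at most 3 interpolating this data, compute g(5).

Using Newton's divided-difference form:
g[-1,0] = (-6 - (-2)) / (0 - (-1)) = -4
g[0,1] = (5 - (-6)) / (1 - 0) = 11
g[1,2] = (7 - 5) / (2 - 1) = 2
g[-1,0,1] = (11 - (-4)) / (1 - (-1)) = 15/2
g[0,1,2] = (2 - 11) / (2 - 0) = -9/2
g[-1,0,1,2] = (-9/2 - 15/2) / (2 - (-1)) = -4
g(5) = -2 + (-4)·(6) + (15/2)·(6)·(5) + (-4)·(6)·(5)·(4) = -281

-281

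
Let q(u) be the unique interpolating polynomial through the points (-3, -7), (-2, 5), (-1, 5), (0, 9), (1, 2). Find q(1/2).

L_0(1/2) = (5/2)·(3/2)·(1/2)·(-1/2)/[(-1)·(-2)·(-3)·(-4)] = -5/128
L_1(1/2) = (7/2)·(3/2)·(1/2)·(-1/2)/[(1)·(-1)·(-2)·(-3)] = 7/32
L_2(1/2) = (7/2)·(5/2)·(1/2)·(-1/2)/[(2)·(1)·(-1)·(-2)] = -35/64
L_3(1/2) = (7/2)·(5/2)·(3/2)·(-1/2)/[(3)·(2)·(1)·(-1)] = 35/32
L_4(1/2) = (7/2)·(5/2)·(3/2)·(1/2)/[(4)·(3)·(2)·(1)] = 35/128
Sum: (-7)·(-5/128) + 5·(7/32) + 5·(-35/64) + 9·(35/32) + 2·(35/128) = 1155/128

1155/128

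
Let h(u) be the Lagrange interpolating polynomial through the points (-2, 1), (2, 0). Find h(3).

-1/4

L_0(3) = (1)/[(-4)] = -1/4
L_1(3) = (5)/[(4)] = 5/4
Sum: 1·(-1/4) + 0 = -1/4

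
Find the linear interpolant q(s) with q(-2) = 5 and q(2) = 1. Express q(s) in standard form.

q(s) = -s + 3

L_0(s) = (s - 2) / [-4] = -(1/4)s + 1/2
L_1(s) = (s + 2) / [4] = (1/4)s + 1/2
q(s) = 5·L_0 + 1·L_1
  5·L_0(s) = -(5/4)s + 5/2
  1·L_1(s) = (1/4)s + 1/2
Adding term by term: -s + 3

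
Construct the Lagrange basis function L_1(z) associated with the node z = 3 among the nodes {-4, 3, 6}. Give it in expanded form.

L_1(z) = (z + 4)(z - 6) / [(7)·(-3)]
       = (z^2 - 2z - 24) / (-21)

L_1(z) = -(1/21)z^2 + (2/21)z + 8/7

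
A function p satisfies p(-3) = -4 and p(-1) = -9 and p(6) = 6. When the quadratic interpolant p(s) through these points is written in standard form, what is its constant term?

-209/21

L_0(s) = (s + 1)(s - 6) / [18] = (1/18)s^2 - (5/18)s - 1/3
L_1(s) = (s + 3)(s - 6) / [-14] = -(1/14)s^2 + (3/14)s + 9/7
L_2(s) = (s + 3)(s + 1) / [63] = (1/63)s^2 + (4/63)s + 1/21
p(s) = (-4)·L_0 + (-9)·L_1 + 6·L_2
Only the constant term is needed; take it from each L_i and combine:
(-4)·(-1/3) + (-9)·(9/7) + 6·(1/21) = -209/21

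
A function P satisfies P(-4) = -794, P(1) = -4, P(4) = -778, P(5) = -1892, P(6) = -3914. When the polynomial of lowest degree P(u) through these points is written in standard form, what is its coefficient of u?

2

Build the Lagrange basis polynomials:
L_0(u) = (u - 1)(u - 4)(u - 5)(u - 6) / [3600] = (1/3600)u^4 - (1/225)u^3 + (89/3600)u^2 - (97/1800)u + 1/30
L_1(u) = (u + 4)(u - 4)(u - 5)(u - 6) / [-300] = -(1/300)u^4 + (11/300)u^3 - (7/150)u^2 - (44/75)u + 8/5
L_2(u) = (u + 4)(u - 1)(u - 5)(u - 6) / [48] = (1/48)u^4 - (1/6)u^3 - (7/48)u^2 + (67/24)u - 5/2
L_3(u) = (u + 4)(u - 1)(u - 4)(u - 6) / [-36] = -(1/36)u^4 + (7/36)u^3 + (5/18)u^2 - (28/9)u + 8/3
L_4(u) = (u + 4)(u - 1)(u - 4)(u - 5) / [100] = (1/100)u^4 - (3/50)u^3 - (11/100)u^2 + (24/25)u - 4/5
P(u) = (-794)·L_0 + (-4)·L_1 + (-778)·L_2 + (-1892)·L_3 + (-3914)·L_4
Only the coefficient of u is needed; take it from each L_i and combine:
(-794)·(-97/1800) + (-4)·(-44/75) + (-778)·(67/24) + (-1892)·(-28/9) + (-3914)·(24/25) = 2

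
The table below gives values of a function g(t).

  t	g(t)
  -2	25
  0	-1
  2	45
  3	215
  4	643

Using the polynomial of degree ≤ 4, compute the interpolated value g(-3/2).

Using Newton's divided-difference form:
g[-2,0] = (-1 - 25) / (0 - (-2)) = -13
g[0,2] = (45 - (-1)) / (2 - 0) = 23
g[2,3] = (215 - 45) / (3 - 2) = 170
g[3,4] = (643 - 215) / (4 - 3) = 428
g[-2,0,2] = (23 - (-13)) / (2 - (-2)) = 9
g[0,2,3] = (170 - 23) / (3 - 0) = 49
g[2,3,4] = (428 - 170) / (4 - 2) = 129
g[-2,0,2,3] = (49 - 9) / (3 - (-2)) = 8
g[0,2,3,4] = (129 - 49) / (4 - 0) = 20
g[-2,0,2,3,4] = (20 - 8) / (4 - (-2)) = 2
g(-3/2) = 25 + (-13)·(1/2) + 9·(1/2)·(-3/2) + 8·(1/2)·(-3/2)·(-7/2) + 2·(1/2)·(-3/2)·(-7/2)·(-9/2) = 73/8

73/8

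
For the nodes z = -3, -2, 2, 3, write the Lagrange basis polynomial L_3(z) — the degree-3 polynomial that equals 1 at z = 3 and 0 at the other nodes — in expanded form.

L_3(z) = (1/30)z^3 + (1/10)z^2 - (2/15)z - 2/5

L_3(z) = (z + 3)(z + 2)(z - 2) / [(6)·(5)·(1)]
       = (z^3 + 3z^2 - 4z - 12) / (30)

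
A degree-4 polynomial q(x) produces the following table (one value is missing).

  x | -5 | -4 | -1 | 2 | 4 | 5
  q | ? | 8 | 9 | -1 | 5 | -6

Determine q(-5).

-641/18

The 5 known values determine q uniquely (degree ≤ 4).
L_0(-5) = (-4)·(-7)·(-9)·(-10)/[(-3)·(-6)·(-8)·(-9)] = 35/18
L_1(-5) = (-1)·(-7)·(-9)·(-10)/[(3)·(-3)·(-5)·(-6)] = -7/3
L_2(-5) = (-1)·(-4)·(-9)·(-10)/[(6)·(3)·(-2)·(-3)] = 10/3
L_3(-5) = (-1)·(-4)·(-7)·(-10)/[(8)·(5)·(2)·(-1)] = -7/2
L_4(-5) = (-1)·(-4)·(-7)·(-9)/[(9)·(6)·(3)·(1)] = 14/9
Sum: 8·(35/18) + 9·(-7/3) + (-1)·(10/3) + 5·(-7/2) + (-6)·(14/9) = -641/18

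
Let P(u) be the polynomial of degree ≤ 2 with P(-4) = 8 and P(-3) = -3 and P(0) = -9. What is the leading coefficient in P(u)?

9/4

The leading coefficient equals the top divided difference P[-4,-3,0].
P[-4,-3] = (-3 - 8) / (-3 - (-4)) = -11
P[-3,0] = (-9 - (-3)) / (0 - (-3)) = -2
P[-4,-3,0] = (-2 - (-11)) / (0 - (-4)) = 9/4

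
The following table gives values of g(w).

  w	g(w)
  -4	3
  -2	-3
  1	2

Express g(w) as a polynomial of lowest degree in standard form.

Build the Lagrange basis polynomials:
L_0(w) = (w + 2)(w - 1) / [10] = (1/10)w^2 + (1/10)w - 1/5
L_1(w) = (w + 4)(w - 1) / [-6] = -(1/6)w^2 - (1/2)w + 2/3
L_2(w) = (w + 4)(w + 2) / [15] = (1/15)w^2 + (2/5)w + 8/15
g(w) = 3·L_0 + (-3)·L_1 + 2·L_2
  3·L_0(w) = (3/10)w^2 + (3/10)w - 3/5
  (-3)·L_1(w) = (1/2)w^2 + (3/2)w - 2
  2·L_2(w) = (2/15)w^2 + (4/5)w + 16/15
Adding term by term: (14/15)w^2 + (13/5)w - 23/15

g(w) = (14/15)w^2 + (13/5)w - 23/15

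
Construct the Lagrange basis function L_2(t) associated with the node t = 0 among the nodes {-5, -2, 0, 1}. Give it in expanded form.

L_2(t) = (t + 5)(t + 2)(t - 1) / [(5)·(2)·(-1)]
       = (t^3 + 6t^2 + 3t - 10) / (-10)

L_2(t) = -(1/10)t^3 - (3/5)t^2 - (3/10)t + 1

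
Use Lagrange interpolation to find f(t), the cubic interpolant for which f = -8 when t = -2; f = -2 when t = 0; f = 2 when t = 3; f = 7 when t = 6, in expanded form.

f(t) = (7/144)t^3 - (55/144)t^2 + (49/24)t - 2

L_0(t) = t(t - 3)(t - 6) / [-80] = -(1/80)t^3 + (9/80)t^2 - (9/40)t
L_1(t) = (t + 2)(t - 3)(t - 6) / [36] = (1/36)t^3 - (7/36)t^2 + 1
L_2(t) = (t + 2)t(t - 6) / [-45] = -(1/45)t^3 + (4/45)t^2 + (4/15)t
L_3(t) = (t + 2)t(t - 3) / [144] = (1/144)t^3 - (1/144)t^2 - (1/24)t
f(t) = (-8)·L_0 + (-2)·L_1 + 2·L_2 + 7·L_3
  (-8)·L_0(t) = (1/10)t^3 - (9/10)t^2 + (9/5)t
  (-2)·L_1(t) = -(1/18)t^3 + (7/18)t^2 - 2
  2·L_2(t) = -(2/45)t^3 + (8/45)t^2 + (8/15)t
  7·L_3(t) = (7/144)t^3 - (7/144)t^2 - (7/24)t
Adding term by term: (7/144)t^3 - (55/144)t^2 + (49/24)t - 2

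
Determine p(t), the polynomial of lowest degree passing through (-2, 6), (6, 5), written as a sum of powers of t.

p(t) = -(1/8)t + 23/4

L_0(t) = (t - 6) / [-8] = -(1/8)t + 3/4
L_1(t) = (t + 2) / [8] = (1/8)t + 1/4
p(t) = 6·L_0 + 5·L_1
  6·L_0(t) = -(3/4)t + 9/2
  5·L_1(t) = (5/8)t + 5/4
Adding term by term: -(1/8)t + 23/4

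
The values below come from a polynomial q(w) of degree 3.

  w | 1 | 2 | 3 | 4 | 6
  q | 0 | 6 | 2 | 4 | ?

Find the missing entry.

90

The 4 known values determine q uniquely (degree ≤ 3).
Evaluate each Lagrange basis at w = 6:
L_0(6) = (4)·(3)·(2)/[(-1)·(-2)·(-3)] = -4
L_1(6) = (5)·(3)·(2)/[(1)·(-1)·(-2)] = 15
L_2(6) = (5)·(4)·(2)/[(2)·(1)·(-1)] = -20
L_3(6) = (5)·(4)·(3)/[(3)·(2)·(1)] = 10
Sum: 0 + 6·(15) + 2·(-20) + 4·(10) = 90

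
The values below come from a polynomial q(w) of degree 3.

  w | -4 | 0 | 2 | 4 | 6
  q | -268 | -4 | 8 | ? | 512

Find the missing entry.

The 4 known values determine q uniquely (degree ≤ 3).
Evaluate each Lagrange basis at w = 4:
L_0(4) = (4)·(2)·(-2)/[(-4)·(-6)·(-10)] = 1/15
L_1(4) = (8)·(2)·(-2)/[(4)·(-2)·(-6)] = -2/3
L_2(4) = (8)·(4)·(-2)/[(6)·(2)·(-4)] = 4/3
L_3(4) = (8)·(4)·(2)/[(10)·(6)·(4)] = 4/15
Sum: (-268)·(1/15) + (-4)·(-2/3) + 8·(4/3) + 512·(4/15) = 132

132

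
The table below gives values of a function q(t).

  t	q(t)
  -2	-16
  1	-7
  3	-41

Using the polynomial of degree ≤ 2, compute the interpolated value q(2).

-20

Evaluate each Lagrange basis at t = 2:
L_0(2) = (1)·(-1)/[(-3)·(-5)] = -1/15
L_1(2) = (4)·(-1)/[(3)·(-2)] = 2/3
L_2(2) = (4)·(1)/[(5)·(2)] = 2/5
Sum: (-16)·(-1/15) + (-7)·(2/3) + (-41)·(2/5) = -20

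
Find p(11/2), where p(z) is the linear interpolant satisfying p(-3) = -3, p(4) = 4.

11/2

L_0(11/2) = (3/2)/[(-7)] = -3/14
L_1(11/2) = (17/2)/[(7)] = 17/14
Sum: (-3)·(-3/14) + 4·(17/14) = 11/2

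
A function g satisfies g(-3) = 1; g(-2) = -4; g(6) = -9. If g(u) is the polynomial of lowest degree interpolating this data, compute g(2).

-257/18

Using Newton's divided-difference form:
g[-3,-2] = (-4 - 1) / (-2 - (-3)) = -5
g[-2,6] = (-9 - (-4)) / (6 - (-2)) = -5/8
g[-3,-2,6] = (-5/8 - (-5)) / (6 - (-3)) = 35/72
g(2) = 1 + (-5)·(5) + (35/72)·(5)·(4) = -257/18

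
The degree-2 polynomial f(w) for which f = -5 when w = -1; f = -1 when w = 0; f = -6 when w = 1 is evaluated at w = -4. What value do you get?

-71

L_0(-4) = (-4)·(-5)/[(-1)·(-2)] = 10
L_1(-4) = (-3)·(-5)/[(1)·(-1)] = -15
L_2(-4) = (-3)·(-4)/[(2)·(1)] = 6
Sum: (-5)·(10) + (-1)·(-15) + (-6)·(6) = -71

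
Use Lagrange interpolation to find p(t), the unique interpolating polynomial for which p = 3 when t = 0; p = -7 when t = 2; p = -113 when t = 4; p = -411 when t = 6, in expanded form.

p(t) = -2t^3 + 3t + 3

Build the Lagrange basis polynomials:
L_0(t) = (t - 2)(t - 4)(t - 6) / [-48] = -(1/48)t^3 + (1/4)t^2 - (11/12)t + 1
L_1(t) = t(t - 4)(t - 6) / [16] = (1/16)t^3 - (5/8)t^2 + (3/2)t
L_2(t) = t(t - 2)(t - 6) / [-16] = -(1/16)t^3 + (1/2)t^2 - (3/4)t
L_3(t) = t(t - 2)(t - 4) / [48] = (1/48)t^3 - (1/8)t^2 + (1/6)t
p(t) = 3·L_0 + (-7)·L_1 + (-113)·L_2 + (-411)·L_3
  3·L_0(t) = -(1/16)t^3 + (3/4)t^2 - (11/4)t + 3
  (-7)·L_1(t) = -(7/16)t^3 + (35/8)t^2 - (21/2)t
  (-113)·L_2(t) = (113/16)t^3 - (113/2)t^2 + (339/4)t
  (-411)·L_3(t) = -(137/16)t^3 + (411/8)t^2 - (137/2)t
Adding term by term: -2t^3 + 3t + 3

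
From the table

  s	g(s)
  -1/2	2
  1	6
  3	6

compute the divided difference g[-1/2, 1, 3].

g[-1/2,1] = (6 - 2) / (1 - (-1/2)) = 8/3
g[1,3] = (6 - 6) / (3 - 1) = 0
g[-1/2,1,3] = (0 - 8/3) / (3 - (-1/2)) = -16/21

-16/21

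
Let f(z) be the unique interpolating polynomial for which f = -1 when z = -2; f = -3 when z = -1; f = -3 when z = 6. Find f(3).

Evaluate each Lagrange basis at z = 3:
L_0(3) = (4)·(-3)/[(-1)·(-8)] = -3/2
L_1(3) = (5)·(-3)/[(1)·(-7)] = 15/7
L_2(3) = (5)·(4)/[(8)·(7)] = 5/14
Sum: (-1)·(-3/2) + (-3)·(15/7) + (-3)·(5/14) = -6

-6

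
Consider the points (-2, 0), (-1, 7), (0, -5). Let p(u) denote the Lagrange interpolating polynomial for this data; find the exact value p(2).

-86

Evaluate each Lagrange basis at u = 2:
L_0(2) = (3)·(2)/[(-1)·(-2)] = 3
L_1(2) = (4)·(2)/[(1)·(-1)] = -8
L_2(2) = (4)·(3)/[(2)·(1)] = 6
Sum: 0 + 7·(-8) + (-5)·(6) = -86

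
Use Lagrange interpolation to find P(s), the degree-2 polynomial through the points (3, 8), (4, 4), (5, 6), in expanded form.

P(s) = 3s^2 - 25s + 56

Build the Lagrange basis polynomials:
L_0(s) = (s - 4)(s - 5) / [2] = (1/2)s^2 - (9/2)s + 10
L_1(s) = (s - 3)(s - 5) / [-1] = -s^2 + 8s - 15
L_2(s) = (s - 3)(s - 4) / [2] = (1/2)s^2 - (7/2)s + 6
P(s) = 8·L_0 + 4·L_1 + 6·L_2
  8·L_0(s) = 4s^2 - 36s + 80
  4·L_1(s) = -4s^2 + 32s - 60
  6·L_2(s) = 3s^2 - 21s + 36
Adding term by term: 3s^2 - 25s + 56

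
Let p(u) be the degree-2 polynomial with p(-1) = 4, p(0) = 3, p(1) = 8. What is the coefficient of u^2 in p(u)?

3

Build the Lagrange basis polynomials:
L_0(u) = u(u - 1) / [2] = (1/2)u^2 - (1/2)u
L_1(u) = (u + 1)(u - 1) / [-1] = -u^2 + 1
L_2(u) = (u + 1)u / [2] = (1/2)u^2 + (1/2)u
p(u) = 4·L_0 + 3·L_1 + 8·L_2
Only the coefficient of u^2 is needed; take it from each L_i and combine:
4·(1/2) + 3·(-1) + 8·(1/2) = 3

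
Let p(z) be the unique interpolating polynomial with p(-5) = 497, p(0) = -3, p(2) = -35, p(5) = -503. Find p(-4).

Using Newton's divided-difference form:
p[-5,0] = (-3 - 497) / (0 - (-5)) = -100
p[0,2] = (-35 - (-3)) / (2 - 0) = -16
p[2,5] = (-503 - (-35)) / (5 - 2) = -156
p[-5,0,2] = (-16 - (-100)) / (2 - (-5)) = 12
p[0,2,5] = (-156 - (-16)) / (5 - 0) = -28
p[-5,0,2,5] = (-28 - 12) / (5 - (-5)) = -4
p(-4) = 497 + (-100)·(1) + 12·(1)·(-4) + (-4)·(1)·(-4)·(-6) = 253

253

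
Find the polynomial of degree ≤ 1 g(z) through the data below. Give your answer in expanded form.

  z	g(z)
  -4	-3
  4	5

L_0(z) = (z - 4) / [-8] = -(1/8)z + 1/2
L_1(z) = (z + 4) / [8] = (1/8)z + 1/2
g(z) = (-3)·L_0 + 5·L_1
  (-3)·L_0(z) = (3/8)z - 3/2
  5·L_1(z) = (5/8)z + 5/2
Adding term by term: z + 1

g(z) = z + 1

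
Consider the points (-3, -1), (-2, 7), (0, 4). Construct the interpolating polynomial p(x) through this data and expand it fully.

p(x) = -(19/6)x^2 - (47/6)x + 4

Build the Lagrange basis polynomials:
L_0(x) = (x + 2)x / [3] = (1/3)x^2 + (2/3)x
L_1(x) = (x + 3)x / [-2] = -(1/2)x^2 - (3/2)x
L_2(x) = (x + 3)(x + 2) / [6] = (1/6)x^2 + (5/6)x + 1
p(x) = (-1)·L_0 + 7·L_1 + 4·L_2
  (-1)·L_0(x) = -(1/3)x^2 - (2/3)x
  7·L_1(x) = -(7/2)x^2 - (21/2)x
  4·L_2(x) = (2/3)x^2 + (10/3)x + 4
Adding term by term: -(19/6)x^2 - (47/6)x + 4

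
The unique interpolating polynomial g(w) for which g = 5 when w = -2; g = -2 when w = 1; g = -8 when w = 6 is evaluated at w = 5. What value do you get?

-221/30

L_0(5) = (4)·(-1)/[(-3)·(-8)] = -1/6
L_1(5) = (7)·(-1)/[(3)·(-5)] = 7/15
L_2(5) = (7)·(4)/[(8)·(5)] = 7/10
Sum: 5·(-1/6) + (-2)·(7/15) + (-8)·(7/10) = -221/30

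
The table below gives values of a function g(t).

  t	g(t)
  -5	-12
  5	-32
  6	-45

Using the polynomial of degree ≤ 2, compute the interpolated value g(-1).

Using Newton's divided-difference form:
g[-5,5] = (-32 - (-12)) / (5 - (-5)) = -2
g[5,6] = (-45 - (-32)) / (6 - 5) = -13
g[-5,5,6] = (-13 - (-2)) / (6 - (-5)) = -1
g(-1) = -12 + (-2)·(4) + (-1)·(4)·(-6) = 4

4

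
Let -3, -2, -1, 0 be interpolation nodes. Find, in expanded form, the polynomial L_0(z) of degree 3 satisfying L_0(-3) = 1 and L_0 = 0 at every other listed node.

L_0(z) = -(1/6)z^3 - (1/2)z^2 - (1/3)z

L_0(z) = (z + 2)(z + 1)z / [(-1)·(-2)·(-3)]
       = (z^3 + 3z^2 + 2z) / (-6)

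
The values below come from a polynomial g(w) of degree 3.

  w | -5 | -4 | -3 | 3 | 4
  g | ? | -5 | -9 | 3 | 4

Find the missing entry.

19/7

The 4 known values determine g uniquely (degree ≤ 3).
L_0(-5) = (-2)·(-8)·(-9)/[(-1)·(-7)·(-8)] = 18/7
L_1(-5) = (-1)·(-8)·(-9)/[(1)·(-6)·(-7)] = -12/7
L_2(-5) = (-1)·(-2)·(-9)/[(7)·(6)·(-1)] = 3/7
L_3(-5) = (-1)·(-2)·(-8)/[(8)·(7)·(1)] = -2/7
Sum: (-5)·(18/7) + (-9)·(-12/7) + 3·(3/7) + 4·(-2/7) = 19/7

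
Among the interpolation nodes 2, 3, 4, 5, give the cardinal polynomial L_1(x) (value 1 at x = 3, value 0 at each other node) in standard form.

L_1(x) = (x - 2)(x - 4)(x - 5) / [(1)·(-1)·(-2)]
       = (x^3 - 11x^2 + 38x - 40) / (2)

L_1(x) = (1/2)x^3 - (11/2)x^2 + 19x - 20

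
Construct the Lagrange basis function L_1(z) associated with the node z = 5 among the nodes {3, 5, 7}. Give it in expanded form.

L_1(z) = -(1/4)z^2 + (5/2)z - 21/4

L_1(z) = (z - 3)(z - 7) / [(2)·(-2)]
       = (z^2 - 10z + 21) / (-4)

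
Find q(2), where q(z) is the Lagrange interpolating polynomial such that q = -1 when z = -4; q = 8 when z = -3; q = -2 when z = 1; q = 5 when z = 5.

Evaluate each Lagrange basis at z = 2:
L_0(2) = (5)·(1)·(-3)/[(-1)·(-5)·(-9)] = 1/3
L_1(2) = (6)·(1)·(-3)/[(1)·(-4)·(-8)] = -9/16
L_2(2) = (6)·(5)·(-3)/[(5)·(4)·(-4)] = 9/8
L_3(2) = (6)·(5)·(1)/[(9)·(8)·(4)] = 5/48
Sum: (-1)·(1/3) + 8·(-9/16) + (-2)·(9/8) + 5·(5/48) = -105/16

-105/16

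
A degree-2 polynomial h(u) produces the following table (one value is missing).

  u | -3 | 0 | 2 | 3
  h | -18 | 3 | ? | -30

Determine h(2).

The 3 known values determine h uniquely (degree ≤ 2).
Evaluate each Lagrange basis at u = 2:
L_0(2) = (2)·(-1)/[(-3)·(-6)] = -1/9
L_1(2) = (5)·(-1)/[(3)·(-3)] = 5/9
L_2(2) = (5)·(2)/[(6)·(3)] = 5/9
Sum: (-18)·(-1/9) + 3·(5/9) + (-30)·(5/9) = -13

-13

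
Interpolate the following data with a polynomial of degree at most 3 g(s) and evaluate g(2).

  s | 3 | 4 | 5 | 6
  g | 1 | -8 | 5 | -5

L_0(2) = (-2)·(-3)·(-4)/[(-1)·(-2)·(-3)] = 4
L_1(2) = (-1)·(-3)·(-4)/[(1)·(-1)·(-2)] = -6
L_2(2) = (-1)·(-2)·(-4)/[(2)·(1)·(-1)] = 4
L_3(2) = (-1)·(-2)·(-3)/[(3)·(2)·(1)] = -1
Sum: 1·(4) + (-8)·(-6) + 5·(4) + (-5)·(-1) = 77

77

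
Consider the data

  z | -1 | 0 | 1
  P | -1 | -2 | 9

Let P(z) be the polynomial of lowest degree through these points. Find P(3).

67

L_0(3) = (3)·(2)/[(-1)·(-2)] = 3
L_1(3) = (4)·(2)/[(1)·(-1)] = -8
L_2(3) = (4)·(3)/[(2)·(1)] = 6
Sum: (-1)·(3) + (-2)·(-8) + 9·(6) = 67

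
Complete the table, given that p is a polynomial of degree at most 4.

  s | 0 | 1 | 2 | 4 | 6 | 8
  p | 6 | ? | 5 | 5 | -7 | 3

349/128

The 5 known values determine p uniquely (degree ≤ 4).
Evaluate each Lagrange basis at s = 1:
L_0(1) = (-1)·(-3)·(-5)·(-7)/[(-2)·(-4)·(-6)·(-8)] = 35/128
L_1(1) = (1)·(-3)·(-5)·(-7)/[(2)·(-2)·(-4)·(-6)] = 35/32
L_2(1) = (1)·(-1)·(-5)·(-7)/[(4)·(2)·(-2)·(-4)] = -35/64
L_3(1) = (1)·(-1)·(-3)·(-7)/[(6)·(4)·(2)·(-2)] = 7/32
L_4(1) = (1)·(-1)·(-3)·(-5)/[(8)·(6)·(4)·(2)] = -5/128
Sum: 6·(35/128) + 5·(35/32) + 5·(-35/64) + (-7)·(7/32) + 3·(-5/128) = 349/128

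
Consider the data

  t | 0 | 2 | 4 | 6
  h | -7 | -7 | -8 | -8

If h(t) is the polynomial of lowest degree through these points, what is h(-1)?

Using Newton's divided-difference form:
h[0,2] = (-7 - (-7)) / (2 - 0) = 0
h[2,4] = (-8 - (-7)) / (4 - 2) = -1/2
h[4,6] = (-8 - (-8)) / (6 - 4) = 0
h[0,2,4] = (-1/2 - 0) / (4 - 0) = -1/8
h[2,4,6] = (0 - (-1/2)) / (6 - 2) = 1/8
h[0,2,4,6] = (1/8 - (-1/8)) / (6 - 0) = 1/24
h(-1) = -7 + 0·(-1) + (-1/8)·(-1)·(-3) + (1/24)·(-1)·(-3)·(-5) = -8

-8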